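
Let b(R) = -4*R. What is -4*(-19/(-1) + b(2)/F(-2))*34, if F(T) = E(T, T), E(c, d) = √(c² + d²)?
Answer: -2584 + 272*√2 ≈ -2199.3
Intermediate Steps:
F(T) = √2*√(T²) (F(T) = √(T² + T²) = √(2*T²) = √2*√(T²))
-4*(-19/(-1) + b(2)/F(-2))*34 = -4*(-19/(-1) + (-4*2)/((√2*√((-2)²))))*34 = -4*(-19*(-1) - 8*√2/4)*34 = -4*(19 - 8*√2/4)*34 = -4*(19 - 2*√2)*34 = (-76 + 8*√2)*34 = -2584 + 272*√2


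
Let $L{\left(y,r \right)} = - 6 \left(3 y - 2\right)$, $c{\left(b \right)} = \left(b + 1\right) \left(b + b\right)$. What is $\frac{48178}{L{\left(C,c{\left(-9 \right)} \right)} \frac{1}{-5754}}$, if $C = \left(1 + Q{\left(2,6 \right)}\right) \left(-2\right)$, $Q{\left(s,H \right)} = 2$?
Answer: $- \frac{23101351}{10} \approx -2.3101 \cdot 10^{6}$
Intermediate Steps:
$C = -6$ ($C = \left(1 + 2\right) \left(-2\right) = 3 \left(-2\right) = -6$)
$c{\left(b \right)} = 2 b \left(1 + b\right)$ ($c{\left(b \right)} = \left(1 + b\right) 2 b = 2 b \left(1 + b\right)$)
$L{\left(y,r \right)} = 12 - 18 y$ ($L{\left(y,r \right)} = - 6 \left(-2 + 3 y\right) = 12 - 18 y$)
$\frac{48178}{L{\left(C,c{\left(-9 \right)} \right)} \frac{1}{-5754}} = \frac{48178}{\left(12 - -108\right) \frac{1}{-5754}} = \frac{48178}{\left(12 + 108\right) \left(- \frac{1}{5754}\right)} = \frac{48178}{120 \left(- \frac{1}{5754}\right)} = \frac{48178}{- \frac{20}{959}} = 48178 \left(- \frac{959}{20}\right) = - \frac{23101351}{10}$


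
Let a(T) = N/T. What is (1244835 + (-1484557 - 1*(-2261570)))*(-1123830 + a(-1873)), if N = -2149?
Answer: -4255851424122968/1873 ≈ -2.2722e+12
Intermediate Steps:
a(T) = -2149/T
(1244835 + (-1484557 - 1*(-2261570)))*(-1123830 + a(-1873)) = (1244835 + (-1484557 - 1*(-2261570)))*(-1123830 - 2149/(-1873)) = (1244835 + (-1484557 + 2261570))*(-1123830 - 2149*(-1/1873)) = (1244835 + 777013)*(-1123830 + 2149/1873) = 2021848*(-2104931441/1873) = -4255851424122968/1873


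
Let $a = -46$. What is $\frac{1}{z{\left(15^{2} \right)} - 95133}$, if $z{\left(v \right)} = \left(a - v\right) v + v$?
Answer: $- \frac{1}{155883} \approx -6.4151 \cdot 10^{-6}$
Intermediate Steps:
$z{\left(v \right)} = v + v \left(-46 - v\right)$ ($z{\left(v \right)} = \left(-46 - v\right) v + v = v \left(-46 - v\right) + v = v + v \left(-46 - v\right)$)
$\frac{1}{z{\left(15^{2} \right)} - 95133} = \frac{1}{- 15^{2} \left(45 + 15^{2}\right) - 95133} = \frac{1}{\left(-1\right) 225 \left(45 + 225\right) - 95133} = \frac{1}{\left(-1\right) 225 \cdot 270 - 95133} = \frac{1}{-60750 - 95133} = \frac{1}{-155883} = - \frac{1}{155883}$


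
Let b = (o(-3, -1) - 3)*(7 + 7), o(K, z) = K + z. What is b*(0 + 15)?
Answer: -1470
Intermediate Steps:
b = -98 (b = ((-3 - 1) - 3)*(7 + 7) = (-4 - 3)*14 = -7*14 = -98)
b*(0 + 15) = -98*(0 + 15) = -98*15 = -1470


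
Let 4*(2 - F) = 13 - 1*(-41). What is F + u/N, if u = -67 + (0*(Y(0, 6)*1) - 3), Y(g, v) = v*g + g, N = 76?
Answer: -236/19 ≈ -12.421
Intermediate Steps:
Y(g, v) = g + g*v (Y(g, v) = g*v + g = g + g*v)
F = -23/2 (F = 2 - (13 - 1*(-41))/4 = 2 - (13 + 41)/4 = 2 - ¼*54 = 2 - 27/2 = -23/2 ≈ -11.500)
u = -70 (u = -67 + (0*((0*(1 + 6))*1) - 3) = -67 + (0*((0*7)*1) - 3) = -67 + (0*(0*1) - 3) = -67 + (0*0 - 3) = -67 + (0 - 3) = -67 - 3 = -70)
F + u/N = -23/2 - 70/76 = -23/2 - 70*1/76 = -23/2 - 35/38 = -236/19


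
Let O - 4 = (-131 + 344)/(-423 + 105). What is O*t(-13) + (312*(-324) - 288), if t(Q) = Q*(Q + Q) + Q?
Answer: -10631131/106 ≈ -1.0029e+5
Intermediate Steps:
t(Q) = Q + 2*Q² (t(Q) = Q*(2*Q) + Q = 2*Q² + Q = Q + 2*Q²)
O = 353/106 (O = 4 + (-131 + 344)/(-423 + 105) = 4 + 213/(-318) = 4 + 213*(-1/318) = 4 - 71/106 = 353/106 ≈ 3.3302)
O*t(-13) + (312*(-324) - 288) = 353*(-13*(1 + 2*(-13)))/106 + (312*(-324) - 288) = 353*(-13*(1 - 26))/106 + (-101088 - 288) = 353*(-13*(-25))/106 - 101376 = (353/106)*325 - 101376 = 114725/106 - 101376 = -10631131/106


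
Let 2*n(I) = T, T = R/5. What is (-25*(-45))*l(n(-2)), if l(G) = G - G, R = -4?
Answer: 0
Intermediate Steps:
T = -⅘ (T = -4/5 = -4*⅕ = -⅘ ≈ -0.80000)
n(I) = -⅖ (n(I) = (½)*(-⅘) = -⅖)
l(G) = 0
(-25*(-45))*l(n(-2)) = -25*(-45)*0 = 1125*0 = 0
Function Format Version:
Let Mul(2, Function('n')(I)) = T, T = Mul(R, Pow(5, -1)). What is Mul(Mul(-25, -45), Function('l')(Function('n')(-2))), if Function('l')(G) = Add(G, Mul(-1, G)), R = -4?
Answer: 0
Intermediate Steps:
T = Rational(-4, 5) (T = Mul(-4, Pow(5, -1)) = Mul(-4, Rational(1, 5)) = Rational(-4, 5) ≈ -0.80000)
Function('n')(I) = Rational(-2, 5) (Function('n')(I) = Mul(Rational(1, 2), Rational(-4, 5)) = Rational(-2, 5))
Function('l')(G) = 0
Mul(Mul(-25, -45), Function('l')(Function('n')(-2))) = Mul(Mul(-25, -45), 0) = Mul(1125, 0) = 0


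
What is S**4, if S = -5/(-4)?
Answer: 625/256 ≈ 2.4414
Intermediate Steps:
S = 5/4 (S = -5*(-1/4) = 5/4 ≈ 1.2500)
S**4 = (5/4)**4 = 625/256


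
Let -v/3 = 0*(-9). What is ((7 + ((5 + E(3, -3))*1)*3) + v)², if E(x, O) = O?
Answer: 169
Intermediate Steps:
v = 0 (v = -0*(-9) = -3*0 = 0)
((7 + ((5 + E(3, -3))*1)*3) + v)² = ((7 + ((5 - 3)*1)*3) + 0)² = ((7 + (2*1)*3) + 0)² = ((7 + 2*3) + 0)² = ((7 + 6) + 0)² = (13 + 0)² = 13² = 169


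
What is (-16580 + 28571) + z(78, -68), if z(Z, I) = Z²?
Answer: 18075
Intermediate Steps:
(-16580 + 28571) + z(78, -68) = (-16580 + 28571) + 78² = 11991 + 6084 = 18075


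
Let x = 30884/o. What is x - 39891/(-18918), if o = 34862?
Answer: 329157259/109919886 ≈ 2.9945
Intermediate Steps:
x = 15442/17431 (x = 30884/34862 = 30884*(1/34862) = 15442/17431 ≈ 0.88589)
x - 39891/(-18918) = 15442/17431 - 39891/(-18918) = 15442/17431 - 39891*(-1/18918) = 15442/17431 + 13297/6306 = 329157259/109919886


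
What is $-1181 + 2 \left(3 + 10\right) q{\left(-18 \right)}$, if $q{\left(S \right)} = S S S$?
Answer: $-152813$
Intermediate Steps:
$q{\left(S \right)} = S^{3}$ ($q{\left(S \right)} = S^{2} S = S^{3}$)
$-1181 + 2 \left(3 + 10\right) q{\left(-18 \right)} = -1181 + 2 \left(3 + 10\right) \left(-18\right)^{3} = -1181 + 2 \cdot 13 \left(-5832\right) = -1181 + 26 \left(-5832\right) = -1181 - 151632 = -152813$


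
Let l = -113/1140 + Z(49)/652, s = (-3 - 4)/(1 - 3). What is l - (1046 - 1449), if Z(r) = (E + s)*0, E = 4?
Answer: 459307/1140 ≈ 402.90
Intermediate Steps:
s = 7/2 (s = -7/(-2) = -7*(-1/2) = 7/2 ≈ 3.5000)
Z(r) = 0 (Z(r) = (4 + 7/2)*0 = (15/2)*0 = 0)
l = -113/1140 (l = -113/1140 + 0/652 = -113*1/1140 + 0*(1/652) = -113/1140 + 0 = -113/1140 ≈ -0.099123)
l - (1046 - 1449) = -113/1140 - (1046 - 1449) = -113/1140 - 1*(-403) = -113/1140 + 403 = 459307/1140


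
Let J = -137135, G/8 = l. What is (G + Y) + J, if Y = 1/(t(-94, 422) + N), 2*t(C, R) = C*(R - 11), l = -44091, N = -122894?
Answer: -69663907094/142211 ≈ -4.8986e+5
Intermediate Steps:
G = -352728 (G = 8*(-44091) = -352728)
t(C, R) = C*(-11 + R)/2 (t(C, R) = (C*(R - 11))/2 = (C*(-11 + R))/2 = C*(-11 + R)/2)
Y = -1/142211 (Y = 1/((1/2)*(-94)*(-11 + 422) - 122894) = 1/((1/2)*(-94)*411 - 122894) = 1/(-19317 - 122894) = 1/(-142211) = -1/142211 ≈ -7.0318e-6)
(G + Y) + J = (-352728 - 1/142211) - 137135 = -50161801609/142211 - 137135 = -69663907094/142211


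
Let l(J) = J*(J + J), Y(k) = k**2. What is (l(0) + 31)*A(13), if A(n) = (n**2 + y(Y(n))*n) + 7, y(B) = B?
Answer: 73563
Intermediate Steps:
l(J) = 2*J**2 (l(J) = J*(2*J) = 2*J**2)
A(n) = 7 + n**2 + n**3 (A(n) = (n**2 + n**2*n) + 7 = (n**2 + n**3) + 7 = 7 + n**2 + n**3)
(l(0) + 31)*A(13) = (2*0**2 + 31)*(7 + 13**2 + 13**3) = (2*0 + 31)*(7 + 169 + 2197) = (0 + 31)*2373 = 31*2373 = 73563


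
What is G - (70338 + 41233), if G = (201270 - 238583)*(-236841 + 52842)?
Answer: 6865443116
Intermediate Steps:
G = 6865554687 (G = -37313*(-183999) = 6865554687)
G - (70338 + 41233) = 6865554687 - (70338 + 41233) = 6865554687 - 1*111571 = 6865554687 - 111571 = 6865443116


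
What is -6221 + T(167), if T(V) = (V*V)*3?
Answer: 77446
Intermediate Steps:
T(V) = 3*V² (T(V) = V²*3 = 3*V²)
-6221 + T(167) = -6221 + 3*167² = -6221 + 3*27889 = -6221 + 83667 = 77446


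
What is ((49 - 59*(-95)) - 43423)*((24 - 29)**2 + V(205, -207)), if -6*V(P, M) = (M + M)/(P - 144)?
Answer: -60203786/61 ≈ -9.8695e+5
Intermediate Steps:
V(P, M) = -M/(3*(-144 + P)) (V(P, M) = -(M + M)/(6*(P - 144)) = -2*M/(6*(-144 + P)) = -M/(3*(-144 + P)))
((49 - 59*(-95)) - 43423)*((24 - 29)**2 + V(205, -207)) = ((49 - 59*(-95)) - 43423)*((24 - 29)**2 - 1*(-207)/(-432 + 3*205)) = ((49 + 5605) - 43423)*((-5)**2 - 1*(-207)/(-432 + 615)) = (5654 - 43423)*(25 - 1*(-207)/183) = -37769*(25 - 1*(-207)*1/183) = -37769*(25 + 69/61) = -37769*1594/61 = -60203786/61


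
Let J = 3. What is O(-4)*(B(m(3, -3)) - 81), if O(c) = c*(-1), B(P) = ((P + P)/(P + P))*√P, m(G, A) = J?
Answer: -324 + 4*√3 ≈ -317.07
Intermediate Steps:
m(G, A) = 3
B(P) = √P (B(P) = ((2*P)/((2*P)))*√P = ((2*P)*(1/(2*P)))*√P = 1*√P = √P)
O(c) = -c
O(-4)*(B(m(3, -3)) - 81) = (-1*(-4))*(√3 - 81) = 4*(-81 + √3) = -324 + 4*√3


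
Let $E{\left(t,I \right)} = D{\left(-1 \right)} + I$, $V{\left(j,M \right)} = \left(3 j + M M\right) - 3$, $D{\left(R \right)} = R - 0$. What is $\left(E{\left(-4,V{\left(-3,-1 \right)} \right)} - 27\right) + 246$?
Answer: $207$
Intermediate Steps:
$D{\left(R \right)} = R$ ($D{\left(R \right)} = R + 0 = R$)
$V{\left(j,M \right)} = -3 + M^{2} + 3 j$ ($V{\left(j,M \right)} = \left(3 j + M^{2}\right) - 3 = \left(M^{2} + 3 j\right) - 3 = -3 + M^{2} + 3 j$)
$E{\left(t,I \right)} = -1 + I$
$\left(E{\left(-4,V{\left(-3,-1 \right)} \right)} - 27\right) + 246 = \left(\left(-1 + \left(-3 + \left(-1\right)^{2} + 3 \left(-3\right)\right)\right) - 27\right) + 246 = \left(\left(-1 - 11\right) - 27\right) + 246 = \left(-12 - 27\right) + 246 = -39 + 246 = 207$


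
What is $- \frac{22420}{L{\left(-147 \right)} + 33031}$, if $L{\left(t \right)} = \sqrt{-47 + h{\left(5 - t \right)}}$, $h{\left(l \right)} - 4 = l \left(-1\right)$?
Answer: $- \frac{185138755}{272761789} + \frac{5605 i \sqrt{195}}{272761789} \approx -0.67876 + 0.00028695 i$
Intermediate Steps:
$h{\left(l \right)} = 4 - l$ ($h{\left(l \right)} = 4 + l \left(-1\right) = 4 - l$)
$L{\left(t \right)} = \sqrt{-48 + t}$ ($L{\left(t \right)} = \sqrt{-47 + \left(4 - \left(5 - t\right)\right)} = \sqrt{-47 + \left(4 + \left(-5 + t\right)\right)} = \sqrt{-47 + \left(-1 + t\right)} = \sqrt{-48 + t}$)
$- \frac{22420}{L{\left(-147 \right)} + 33031} = - \frac{22420}{\sqrt{-48 - 147} + 33031} = - \frac{22420}{\sqrt{-195} + 33031} = - \frac{22420}{i \sqrt{195} + 33031} = - \frac{22420}{33031 + i \sqrt{195}}$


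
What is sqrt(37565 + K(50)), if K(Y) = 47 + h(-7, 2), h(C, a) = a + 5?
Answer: sqrt(37619) ≈ 193.96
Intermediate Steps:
h(C, a) = 5 + a
K(Y) = 54 (K(Y) = 47 + (5 + 2) = 47 + 7 = 54)
sqrt(37565 + K(50)) = sqrt(37565 + 54) = sqrt(37619)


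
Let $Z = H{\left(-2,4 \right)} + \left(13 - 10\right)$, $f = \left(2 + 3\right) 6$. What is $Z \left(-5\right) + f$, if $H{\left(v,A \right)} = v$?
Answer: $25$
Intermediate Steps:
$f = 30$ ($f = 5 \cdot 6 = 30$)
$Z = 1$ ($Z = -2 + \left(13 - 10\right) = -2 + 3 = 1$)
$Z \left(-5\right) + f = 1 \left(-5\right) + 30 = -5 + 30 = 25$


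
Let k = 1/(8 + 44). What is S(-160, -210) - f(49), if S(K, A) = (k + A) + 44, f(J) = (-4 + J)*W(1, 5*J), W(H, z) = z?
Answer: -581931/52 ≈ -11191.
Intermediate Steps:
k = 1/52 ≈ 0.019231
f(J) = 5*J*(-4 + J) (f(J) = (-4 + J)*(5*J) = 5*J*(-4 + J))
S(K, A) = 2289/52 + A (S(K, A) = (1/52 + A) + 44 = 2289/52 + A)
S(-160, -210) - f(49) = (2289/52 - 210) - 5*49*(-4 + 49) = -8631/52 - 5*49*45 = -8631/52 - 1*11025 = -8631/52 - 11025 = -581931/52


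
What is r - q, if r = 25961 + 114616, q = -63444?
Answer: 204021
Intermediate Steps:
r = 140577
r - q = 140577 - 1*(-63444) = 140577 + 63444 = 204021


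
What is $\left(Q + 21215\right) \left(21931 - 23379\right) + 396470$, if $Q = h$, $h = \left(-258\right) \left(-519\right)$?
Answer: $-224212946$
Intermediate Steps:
$h = 133902$
$Q = 133902$
$\left(Q + 21215\right) \left(21931 - 23379\right) + 396470 = \left(133902 + 21215\right) \left(21931 - 23379\right) + 396470 = 155117 \left(-1448\right) + 396470 = -224609416 + 396470 = -224212946$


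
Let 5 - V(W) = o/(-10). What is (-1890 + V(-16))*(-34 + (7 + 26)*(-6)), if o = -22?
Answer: 2189152/5 ≈ 4.3783e+5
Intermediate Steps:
V(W) = 14/5 (V(W) = 5 - (-22)/(-10) = 5 - (-22)*(-1)/10 = 5 - 1*11/5 = 5 - 11/5 = 14/5)
(-1890 + V(-16))*(-34 + (7 + 26)*(-6)) = (-1890 + 14/5)*(-34 + (7 + 26)*(-6)) = -9436*(-34 + 33*(-6))/5 = -9436*(-34 - 198)/5 = -9436/5*(-232) = 2189152/5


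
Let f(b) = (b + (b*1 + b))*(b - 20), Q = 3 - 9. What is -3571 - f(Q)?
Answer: -4039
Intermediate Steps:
Q = -6
f(b) = 3*b*(-20 + b) (f(b) = (b + (b + b))*(-20 + b) = (b + 2*b)*(-20 + b) = (3*b)*(-20 + b) = 3*b*(-20 + b))
-3571 - f(Q) = -3571 - 3*(-6)*(-20 - 6) = -3571 - 3*(-6)*(-26) = -3571 - 1*468 = -3571 - 468 = -4039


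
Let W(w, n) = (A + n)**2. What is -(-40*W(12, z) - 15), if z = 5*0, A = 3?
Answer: 375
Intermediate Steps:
z = 0
W(w, n) = (3 + n)**2
-(-40*W(12, z) - 15) = -(-40*(3 + 0)**2 - 15) = -(-40*3**2 - 15) = -(-40*9 - 15) = -(-360 - 15) = -1*(-375) = 375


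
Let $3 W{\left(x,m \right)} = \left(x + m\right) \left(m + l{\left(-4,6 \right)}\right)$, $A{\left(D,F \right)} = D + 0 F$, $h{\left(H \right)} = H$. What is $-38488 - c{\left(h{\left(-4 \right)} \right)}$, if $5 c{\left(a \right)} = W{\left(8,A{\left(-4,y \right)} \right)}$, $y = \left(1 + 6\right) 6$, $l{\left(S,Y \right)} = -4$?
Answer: $- \frac{577288}{15} \approx -38486.0$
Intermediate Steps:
$y = 42$ ($y = 7 \cdot 6 = 42$)
$A{\left(D,F \right)} = D$ ($A{\left(D,F \right)} = D + 0 = D$)
$W{\left(x,m \right)} = \frac{\left(-4 + m\right) \left(m + x\right)}{3}$ ($W{\left(x,m \right)} = \frac{\left(x + m\right) \left(m - 4\right)}{3} = \frac{\left(m + x\right) \left(-4 + m\right)}{3} = \frac{\left(-4 + m\right) \left(m + x\right)}{3}$)
$c{\left(a \right)} = - \frac{32}{15}$ ($c{\left(a \right)} = \frac{\left(- \frac{4}{3}\right) \left(-4\right) - \frac{32}{3} + \frac{\left(-4\right)^{2}}{3} + \frac{1}{3} \left(-4\right) 8}{5} = \frac{\frac{16}{3} - \frac{32}{3} + \frac{1}{3} \cdot 16 - \frac{32}{3}}{5} = \frac{\frac{16}{3} - \frac{32}{3} + \frac{16}{3} - \frac{32}{3}}{5} = \frac{1}{5} \left(- \frac{32}{3}\right) = - \frac{32}{15}$)
$-38488 - c{\left(h{\left(-4 \right)} \right)} = -38488 - - \frac{32}{15} = -38488 + \frac{32}{15} = - \frac{577288}{15}$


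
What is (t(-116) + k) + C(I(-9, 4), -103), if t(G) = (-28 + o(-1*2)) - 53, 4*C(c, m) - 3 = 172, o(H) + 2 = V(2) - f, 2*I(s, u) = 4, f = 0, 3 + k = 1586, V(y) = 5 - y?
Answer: 6187/4 ≈ 1546.8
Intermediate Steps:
k = 1583 (k = -3 + 1586 = 1583)
I(s, u) = 2 (I(s, u) = (½)*4 = 2)
o(H) = 1 (o(H) = -2 + ((5 - 1*2) - 1*0) = -2 + ((5 - 2) + 0) = -2 + (3 + 0) = -2 + 3 = 1)
C(c, m) = 175/4 (C(c, m) = ¾ + (¼)*172 = ¾ + 43 = 175/4)
t(G) = -80 (t(G) = (-28 + 1) - 53 = -27 - 53 = -80)
(t(-116) + k) + C(I(-9, 4), -103) = (-80 + 1583) + 175/4 = 1503 + 175/4 = 6187/4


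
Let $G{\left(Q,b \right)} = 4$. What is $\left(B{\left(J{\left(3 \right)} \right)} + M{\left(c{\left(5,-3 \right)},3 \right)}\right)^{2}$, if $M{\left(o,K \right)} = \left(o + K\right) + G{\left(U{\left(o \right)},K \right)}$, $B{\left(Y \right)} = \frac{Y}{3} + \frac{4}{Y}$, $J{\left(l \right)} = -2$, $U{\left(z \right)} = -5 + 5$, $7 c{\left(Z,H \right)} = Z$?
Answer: $\frac{11236}{441} \approx 25.478$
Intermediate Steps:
$c{\left(Z,H \right)} = \frac{Z}{7}$
$U{\left(z \right)} = 0$
$B{\left(Y \right)} = \frac{4}{Y} + \frac{Y}{3}$ ($B{\left(Y \right)} = Y \frac{1}{3} + \frac{4}{Y} = \frac{Y}{3} + \frac{4}{Y} = \frac{4}{Y} + \frac{Y}{3}$)
$M{\left(o,K \right)} = 4 + K + o$ ($M{\left(o,K \right)} = \left(o + K\right) + 4 = \left(K + o\right) + 4 = 4 + K + o$)
$\left(B{\left(J{\left(3 \right)} \right)} + M{\left(c{\left(5,-3 \right)},3 \right)}\right)^{2} = \left(\left(\frac{4}{-2} + \frac{1}{3} \left(-2\right)\right) + \left(4 + 3 + \frac{1}{7} \cdot 5\right)\right)^{2} = \left(\left(4 \left(- \frac{1}{2}\right) - \frac{2}{3}\right) + \left(4 + 3 + \frac{5}{7}\right)\right)^{2} = \left(\left(-2 - \frac{2}{3}\right) + \frac{54}{7}\right)^{2} = \left(- \frac{8}{3} + \frac{54}{7}\right)^{2} = \left(\frac{106}{21}\right)^{2} = \frac{11236}{441}$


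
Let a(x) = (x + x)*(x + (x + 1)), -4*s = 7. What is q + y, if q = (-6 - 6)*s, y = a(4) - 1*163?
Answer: -70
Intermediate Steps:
s = -7/4 (s = -1/4*7 = -7/4 ≈ -1.7500)
a(x) = 2*x*(1 + 2*x) (a(x) = (2*x)*(x + (1 + x)) = (2*x)*(1 + 2*x) = 2*x*(1 + 2*x))
y = -91 (y = 2*4*(1 + 2*4) - 1*163 = 2*4*(1 + 8) - 163 = 2*4*9 - 163 = 72 - 163 = -91)
q = 21 (q = (-6 - 6)*(-7/4) = -12*(-7/4) = 21)
q + y = 21 - 91 = -70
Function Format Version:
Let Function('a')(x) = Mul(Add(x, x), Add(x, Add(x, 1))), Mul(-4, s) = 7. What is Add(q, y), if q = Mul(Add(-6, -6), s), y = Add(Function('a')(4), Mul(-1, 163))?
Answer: -70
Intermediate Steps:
s = Rational(-7, 4) (s = Mul(Rational(-1, 4), 7) = Rational(-7, 4) ≈ -1.7500)
Function('a')(x) = Mul(2, x, Add(1, Mul(2, x))) (Function('a')(x) = Mul(Mul(2, x), Add(x, Add(1, x))) = Mul(Mul(2, x), Add(1, Mul(2, x))) = Mul(2, x, Add(1, Mul(2, x))))
y = -91 (y = Add(Mul(2, 4, Add(1, Mul(2, 4))), Mul(-1, 163)) = Add(Mul(2, 4, Add(1, 8)), -163) = Add(Mul(2, 4, 9), -163) = Add(72, -163) = -91)
q = 21 (q = Mul(Add(-6, -6), Rational(-7, 4)) = Mul(-12, Rational(-7, 4)) = 21)
Add(q, y) = Add(21, -91) = -70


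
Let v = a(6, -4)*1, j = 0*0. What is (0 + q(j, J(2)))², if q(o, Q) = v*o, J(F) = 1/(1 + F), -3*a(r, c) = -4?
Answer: 0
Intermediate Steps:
j = 0
a(r, c) = 4/3 (a(r, c) = -⅓*(-4) = 4/3)
v = 4/3 (v = (4/3)*1 = 4/3 ≈ 1.3333)
q(o, Q) = 4*o/3
(0 + q(j, J(2)))² = (0 + (4/3)*0)² = (0 + 0)² = 0² = 0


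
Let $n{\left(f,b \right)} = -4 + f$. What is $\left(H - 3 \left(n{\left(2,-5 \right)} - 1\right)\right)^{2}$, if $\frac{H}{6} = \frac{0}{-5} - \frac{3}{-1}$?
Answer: $729$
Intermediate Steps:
$H = 18$ ($H = 6 \left(\frac{0}{-5} - \frac{3}{-1}\right) = 6 \left(0 \left(- \frac{1}{5}\right) - -3\right) = 6 \left(0 + 3\right) = 6 \cdot 3 = 18$)
$\left(H - 3 \left(n{\left(2,-5 \right)} - 1\right)\right)^{2} = \left(18 - 3 \left(\left(-4 + 2\right) - 1\right)\right)^{2} = \left(18 - 3 \left(-2 - 1\right)\right)^{2} = \left(18 - -9\right)^{2} = \left(18 + 9\right)^{2} = 27^{2} = 729$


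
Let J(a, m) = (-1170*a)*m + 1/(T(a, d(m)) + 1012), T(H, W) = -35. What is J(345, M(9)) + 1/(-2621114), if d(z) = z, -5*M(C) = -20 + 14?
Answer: -1240414047115503/2560828378 ≈ -4.8438e+5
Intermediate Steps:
M(C) = 6/5 (M(C) = -(-20 + 14)/5 = -⅕*(-6) = 6/5)
J(a, m) = 1/977 - 1170*a*m (J(a, m) = (-1170*a)*m + 1/(-35 + 1012) = -1170*a*m + 1/977 = 1/977 - 1170*a*m)
J(345, M(9)) + 1/(-2621114) = (1/977 - 1170*345*6/5) + 1/(-2621114) = (1/977 - 484380) - 1/2621114 = -473239259/977 - 1/2621114 = -1240414047115503/2560828378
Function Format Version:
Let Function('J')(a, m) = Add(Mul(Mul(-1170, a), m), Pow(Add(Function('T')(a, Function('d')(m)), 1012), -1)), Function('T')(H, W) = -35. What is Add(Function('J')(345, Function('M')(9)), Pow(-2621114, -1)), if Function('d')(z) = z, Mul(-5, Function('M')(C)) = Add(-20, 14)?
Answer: Rational(-1240414047115503, 2560828378) ≈ -4.8438e+5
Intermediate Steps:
Function('M')(C) = Rational(6, 5) (Function('M')(C) = Mul(Rational(-1, 5), Add(-20, 14)) = Mul(Rational(-1, 5), -6) = Rational(6, 5))
Function('J')(a, m) = Add(Rational(1, 977), Mul(-1170, a, m)) (Function('J')(a, m) = Add(Mul(Mul(-1170, a), m), Pow(Add(-35, 1012), -1)) = Add(Mul(-1170, a, m), Pow(977, -1)) = Add(Mul(-1170, a, m), Rational(1, 977)) = Add(Rational(1, 977), Mul(-1170, a, m)))
Add(Function('J')(345, Function('M')(9)), Pow(-2621114, -1)) = Add(Add(Rational(1, 977), Mul(-1170, 345, Rational(6, 5))), Pow(-2621114, -1)) = Add(Add(Rational(1, 977), -484380), Rational(-1, 2621114)) = Add(Rational(-473239259, 977), Rational(-1, 2621114)) = Rational(-1240414047115503, 2560828378)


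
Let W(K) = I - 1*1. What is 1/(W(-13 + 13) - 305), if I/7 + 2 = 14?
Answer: -1/222 ≈ -0.0045045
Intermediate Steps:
I = 84 (I = -14 + 7*14 = -14 + 98 = 84)
W(K) = 83 (W(K) = 84 - 1*1 = 84 - 1 = 83)
1/(W(-13 + 13) - 305) = 1/(83 - 305) = 1/(-222) = -1/222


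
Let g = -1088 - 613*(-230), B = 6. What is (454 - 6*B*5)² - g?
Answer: -64826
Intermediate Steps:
g = 139902 (g = -1088 + 140990 = 139902)
(454 - 6*B*5)² - g = (454 - 6*6*5)² - 1*139902 = (454 - 36*5)² - 139902 = (454 - 180)² - 139902 = 274² - 139902 = 75076 - 139902 = -64826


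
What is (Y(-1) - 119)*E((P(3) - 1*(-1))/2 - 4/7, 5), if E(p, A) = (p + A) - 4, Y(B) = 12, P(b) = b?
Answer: -1819/7 ≈ -259.86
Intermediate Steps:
E(p, A) = -4 + A + p (E(p, A) = (A + p) - 4 = -4 + A + p)
(Y(-1) - 119)*E((P(3) - 1*(-1))/2 - 4/7, 5) = (12 - 119)*(-4 + 5 + ((3 - 1*(-1))/2 - 4/7)) = -107*(-4 + 5 + ((3 + 1)*(1/2) - 4*1/7)) = -107*(-4 + 5 + (4*(1/2) - 4/7)) = -107*(-4 + 5 + (2 - 4/7)) = -107*(-4 + 5 + 10/7) = -107*17/7 = -1819/7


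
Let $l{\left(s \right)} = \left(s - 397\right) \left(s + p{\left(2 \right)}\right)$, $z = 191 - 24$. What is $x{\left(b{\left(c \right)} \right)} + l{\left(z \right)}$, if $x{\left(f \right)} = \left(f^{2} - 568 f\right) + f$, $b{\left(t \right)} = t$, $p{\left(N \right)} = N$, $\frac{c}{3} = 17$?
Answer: $-65186$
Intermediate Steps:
$c = 51$ ($c = 3 \cdot 17 = 51$)
$x{\left(f \right)} = f^{2} - 567 f$
$z = 167$
$l{\left(s \right)} = \left(-397 + s\right) \left(2 + s\right)$ ($l{\left(s \right)} = \left(s - 397\right) \left(s + 2\right) = \left(-397 + s\right) \left(2 + s\right)$)
$x{\left(b{\left(c \right)} \right)} + l{\left(z \right)} = 51 \left(-567 + 51\right) - \left(66759 - 27889\right) = 51 \left(-516\right) - 38870 = -26316 - 38870 = -65186$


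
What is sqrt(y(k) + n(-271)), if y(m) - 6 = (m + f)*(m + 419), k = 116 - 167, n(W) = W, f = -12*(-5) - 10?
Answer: I*sqrt(633) ≈ 25.159*I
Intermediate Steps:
f = 50 (f = 60 - 10 = 50)
k = -51
y(m) = 6 + (50 + m)*(419 + m) (y(m) = 6 + (m + 50)*(m + 419) = 6 + (50 + m)*(419 + m))
sqrt(y(k) + n(-271)) = sqrt((20956 + (-51)**2 + 469*(-51)) - 271) = sqrt((20956 + 2601 - 23919) - 271) = sqrt(-362 - 271) = sqrt(-633) = I*sqrt(633)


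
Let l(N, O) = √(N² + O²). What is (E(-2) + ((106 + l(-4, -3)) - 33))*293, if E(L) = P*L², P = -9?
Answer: 12306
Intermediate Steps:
E(L) = -9*L²
(E(-2) + ((106 + l(-4, -3)) - 33))*293 = (-9*(-2)² + ((106 + √((-4)² + (-3)²)) - 33))*293 = (-9*4 + ((106 + √(16 + 9)) - 33))*293 = (-36 + ((106 + √25) - 33))*293 = (-36 + ((106 + 5) - 33))*293 = (-36 + (111 - 33))*293 = (-36 + 78)*293 = 42*293 = 12306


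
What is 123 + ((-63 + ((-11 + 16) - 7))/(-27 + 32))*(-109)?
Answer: 1540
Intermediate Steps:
123 + ((-63 + ((-11 + 16) - 7))/(-27 + 32))*(-109) = 123 + ((-63 + (5 - 7))/5)*(-109) = 123 + ((-63 - 2)*(1/5))*(-109) = 123 - 65*1/5*(-109) = 123 - 13*(-109) = 123 + 1417 = 1540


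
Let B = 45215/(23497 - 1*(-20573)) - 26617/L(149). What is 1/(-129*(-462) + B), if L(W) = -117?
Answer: 26442/1581932887 ≈ 1.6715e-5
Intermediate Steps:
B = 6042571/26442 (B = 45215/(23497 - 1*(-20573)) - 26617/(-117) = 45215/(23497 + 20573) - 26617*(-1/117) = 45215/44070 + 26617/117 = 45215*(1/44070) + 26617/117 = 9043/8814 + 26617/117 = 6042571/26442 ≈ 228.52)
1/(-129*(-462) + B) = 1/(-129*(-462) + 6042571/26442) = 1/(59598 + 6042571/26442) = 1/(1581932887/26442) = 26442/1581932887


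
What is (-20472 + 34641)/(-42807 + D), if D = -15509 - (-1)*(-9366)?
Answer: -14169/67682 ≈ -0.20935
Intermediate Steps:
D = -24875 (D = -15509 - 1*9366 = -15509 - 9366 = -24875)
(-20472 + 34641)/(-42807 + D) = (-20472 + 34641)/(-42807 - 24875) = 14169/(-67682) = 14169*(-1/67682) = -14169/67682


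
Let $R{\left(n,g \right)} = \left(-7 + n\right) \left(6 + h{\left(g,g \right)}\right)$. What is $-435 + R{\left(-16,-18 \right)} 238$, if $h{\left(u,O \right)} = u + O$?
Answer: $163785$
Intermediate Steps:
$h{\left(u,O \right)} = O + u$
$R{\left(n,g \right)} = \left(-7 + n\right) \left(6 + 2 g\right)$ ($R{\left(n,g \right)} = \left(-7 + n\right) \left(6 + \left(g + g\right)\right) = \left(-7 + n\right) \left(6 + 2 g\right)$)
$-435 + R{\left(-16,-18 \right)} 238 = -435 + \left(-42 - -252 + 6 \left(-16\right) + 2 \left(-18\right) \left(-16\right)\right) 238 = -435 + \left(-42 + 252 - 96 + 576\right) 238 = -435 + 690 \cdot 238 = -435 + 164220 = 163785$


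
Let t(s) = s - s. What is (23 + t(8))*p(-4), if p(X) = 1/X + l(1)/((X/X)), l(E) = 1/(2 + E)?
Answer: 23/12 ≈ 1.9167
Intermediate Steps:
t(s) = 0
p(X) = ⅓ + 1/X (p(X) = 1/X + 1/((2 + 1)*((X/X))) = 1/X + 1/(3*1) = 1/X + (⅓)*1 = 1/X + ⅓ = ⅓ + 1/X)
(23 + t(8))*p(-4) = (23 + 0)*((⅓)*(3 - 4)/(-4)) = 23*((⅓)*(-¼)*(-1)) = 23*(1/12) = 23/12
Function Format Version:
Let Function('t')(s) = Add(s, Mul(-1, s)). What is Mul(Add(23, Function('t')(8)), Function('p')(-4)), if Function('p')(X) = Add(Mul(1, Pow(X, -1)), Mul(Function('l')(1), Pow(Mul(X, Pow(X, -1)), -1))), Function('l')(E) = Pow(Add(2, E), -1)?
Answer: Rational(23, 12) ≈ 1.9167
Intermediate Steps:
Function('t')(s) = 0
Function('p')(X) = Add(Rational(1, 3), Pow(X, -1)) (Function('p')(X) = Add(Mul(1, Pow(X, -1)), Mul(Pow(Add(2, 1), -1), Pow(Mul(X, Pow(X, -1)), -1))) = Add(Pow(X, -1), Mul(Pow(3, -1), Pow(1, -1))) = Add(Pow(X, -1), Mul(Rational(1, 3), 1)) = Add(Pow(X, -1), Rational(1, 3)) = Add(Rational(1, 3), Pow(X, -1)))
Mul(Add(23, Function('t')(8)), Function('p')(-4)) = Mul(Add(23, 0), Mul(Rational(1, 3), Pow(-4, -1), Add(3, -4))) = Mul(23, Mul(Rational(1, 3), Rational(-1, 4), -1)) = Mul(23, Rational(1, 12)) = Rational(23, 12)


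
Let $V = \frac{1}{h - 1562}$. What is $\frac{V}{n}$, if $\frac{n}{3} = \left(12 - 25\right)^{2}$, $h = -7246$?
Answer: $- \frac{1}{4465656} \approx -2.2393 \cdot 10^{-7}$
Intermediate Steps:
$n = 507$ ($n = 3 \left(12 - 25\right)^{2} = 3 \left(-13\right)^{2} = 3 \cdot 169 = 507$)
$V = - \frac{1}{8808}$ ($V = \frac{1}{-7246 - 1562} = \frac{1}{-8808} = - \frac{1}{8808} \approx -0.00011353$)
$\frac{V}{n} = - \frac{1}{8808 \cdot 507} = \left(- \frac{1}{8808}\right) \frac{1}{507} = - \frac{1}{4465656}$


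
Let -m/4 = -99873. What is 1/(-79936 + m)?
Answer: 1/319556 ≈ 3.1293e-6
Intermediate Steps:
m = 399492 (m = -4*(-99873) = 399492)
1/(-79936 + m) = 1/(-79936 + 399492) = 1/319556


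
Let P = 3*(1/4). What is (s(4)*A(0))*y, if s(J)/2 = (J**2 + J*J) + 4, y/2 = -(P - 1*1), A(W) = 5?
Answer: 180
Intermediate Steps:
P = 3/4 (P = 3*(1*(1/4)) = 3*(1/4) = 3/4 ≈ 0.75000)
y = 1/2 (y = 2*(-(3/4 - 1*1)) = 2*(-(3/4 - 1)) = 2*(-1*(-1/4)) = 2*(1/4) = 1/2 ≈ 0.50000)
s(J) = 8 + 4*J**2 (s(J) = 2*((J**2 + J*J) + 4) = 2*((J**2 + J**2) + 4) = 2*(2*J**2 + 4) = 2*(4 + 2*J**2) = 8 + 4*J**2)
(s(4)*A(0))*y = ((8 + 4*4**2)*5)*(1/2) = ((8 + 4*16)*5)*(1/2) = ((8 + 64)*5)*(1/2) = (72*5)*(1/2) = 360*(1/2) = 180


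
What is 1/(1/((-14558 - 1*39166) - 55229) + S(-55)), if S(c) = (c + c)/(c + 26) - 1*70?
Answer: -108953/7213441 ≈ -0.015104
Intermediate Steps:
S(c) = -70 + 2*c/(26 + c) (S(c) = (2*c)/(26 + c) - 70 = 2*c/(26 + c) - 70 = -70 + 2*c/(26 + c))
1/(1/((-14558 - 1*39166) - 55229) + S(-55)) = 1/(1/((-14558 - 1*39166) - 55229) + 4*(-455 - 17*(-55))/(26 - 55)) = 1/(1/((-14558 - 39166) - 55229) + 4*(-455 + 935)/(-29)) = 1/(1/(-53724 - 55229) + 4*(-1/29)*480) = 1/(1/(-108953) - 1920/29) = 1/(-1/108953 - 1920/29) = 1/(-7213441/108953) = -108953/7213441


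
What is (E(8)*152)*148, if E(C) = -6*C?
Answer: -1079808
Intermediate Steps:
(E(8)*152)*148 = (-6*8*152)*148 = -48*152*148 = -7296*148 = -1079808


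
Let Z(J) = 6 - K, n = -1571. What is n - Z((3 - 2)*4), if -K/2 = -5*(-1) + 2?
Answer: -1591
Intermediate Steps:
K = -14 (K = -2*(-5*(-1) + 2) = -2*(5 + 2) = -2*7 = -14)
Z(J) = 20 (Z(J) = 6 - 1*(-14) = 6 + 14 = 20)
n - Z((3 - 2)*4) = -1571 - 1*20 = -1571 - 20 = -1591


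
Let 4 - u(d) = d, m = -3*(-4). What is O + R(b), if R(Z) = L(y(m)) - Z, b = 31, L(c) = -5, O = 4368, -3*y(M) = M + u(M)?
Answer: 4332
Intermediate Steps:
m = 12
u(d) = 4 - d
y(M) = -4/3 (y(M) = -(M + (4 - M))/3 = -1/3*4 = -4/3)
R(Z) = -5 - Z
O + R(b) = 4368 + (-5 - 1*31) = 4368 + (-5 - 31) = 4368 - 36 = 4332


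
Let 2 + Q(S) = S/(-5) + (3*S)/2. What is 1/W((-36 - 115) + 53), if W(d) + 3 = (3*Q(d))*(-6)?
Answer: 5/11631 ≈ 0.00042989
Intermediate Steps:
Q(S) = -2 + 13*S/10 (Q(S) = -2 + (S/(-5) + (3*S)/2) = -2 + (S*(-1/5) + (3*S)*(1/2)) = -2 + (-S/5 + 3*S/2) = -2 + 13*S/10)
W(d) = 33 - 117*d/5 (W(d) = -3 + (3*(-2 + 13*d/10))*(-6) = -3 + (-6 + 39*d/10)*(-6) = -3 + (36 - 117*d/5) = 33 - 117*d/5)
1/W((-36 - 115) + 53) = 1/(33 - 117*((-36 - 115) + 53)/5) = 1/(33 - 117*(-151 + 53)/5) = 1/(33 - 117/5*(-98)) = 1/(33 + 11466/5) = 1/(11631/5) = 5/11631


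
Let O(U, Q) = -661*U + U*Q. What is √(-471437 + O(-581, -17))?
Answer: I*√77519 ≈ 278.42*I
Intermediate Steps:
O(U, Q) = -661*U + Q*U
√(-471437 + O(-581, -17)) = √(-471437 - 581*(-661 - 17)) = √(-471437 - 581*(-678)) = √(-471437 + 393918) = √(-77519) = I*√77519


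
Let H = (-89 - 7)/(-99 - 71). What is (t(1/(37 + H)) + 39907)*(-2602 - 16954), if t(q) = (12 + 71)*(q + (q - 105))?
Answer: -1947976406296/3193 ≈ -6.1008e+8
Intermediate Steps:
H = 48/85 (H = -96/(-170) = -96*(-1/170) = 48/85 ≈ 0.56471)
t(q) = -8715 + 166*q (t(q) = 83*(q + (-105 + q)) = 83*(-105 + 2*q) = -8715 + 166*q)
(t(1/(37 + H)) + 39907)*(-2602 - 16954) = ((-8715 + 166/(37 + 48/85)) + 39907)*(-2602 - 16954) = ((-8715 + 166/(3193/85)) + 39907)*(-19556) = ((-8715 + 166*(85/3193)) + 39907)*(-19556) = ((-8715 + 14110/3193) + 39907)*(-19556) = (-27812885/3193 + 39907)*(-19556) = (99610166/3193)*(-19556) = -1947976406296/3193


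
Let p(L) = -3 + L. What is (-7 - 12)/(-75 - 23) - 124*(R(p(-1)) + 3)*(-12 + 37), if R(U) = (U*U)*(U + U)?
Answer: 37975019/98 ≈ 3.8750e+5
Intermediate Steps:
R(U) = 2*U³ (R(U) = U²*(2*U) = 2*U³)
(-7 - 12)/(-75 - 23) - 124*(R(p(-1)) + 3)*(-12 + 37) = (-7 - 12)/(-75 - 23) - 124*(2*(-3 - 1)³ + 3)*(-12 + 37) = -19/(-98) - 124*(2*(-4)³ + 3)*25 = -19*(-1/98) - 124*(2*(-64) + 3)*25 = 19/98 - 124*(-128 + 3)*25 = 19/98 - (-15500)*25 = 19/98 - 124*(-3125) = 19/98 + 387500 = 37975019/98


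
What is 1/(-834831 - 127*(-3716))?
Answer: -1/362899 ≈ -2.7556e-6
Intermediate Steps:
1/(-834831 - 127*(-3716)) = 1/(-834831 + 471932) = 1/(-362899) = -1/362899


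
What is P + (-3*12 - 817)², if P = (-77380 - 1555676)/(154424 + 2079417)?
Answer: 1625361183113/2233841 ≈ 7.2761e+5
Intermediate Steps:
P = -1633056/2233841 ≈ -0.73105
P + (-3*12 - 817)² = -1633056/2233841 + (-3*12 - 817)² = -1633056/2233841 + (-36 - 817)² = -1633056/2233841 + (-853)² = -1633056/2233841 + 727609 = 1625361183113/2233841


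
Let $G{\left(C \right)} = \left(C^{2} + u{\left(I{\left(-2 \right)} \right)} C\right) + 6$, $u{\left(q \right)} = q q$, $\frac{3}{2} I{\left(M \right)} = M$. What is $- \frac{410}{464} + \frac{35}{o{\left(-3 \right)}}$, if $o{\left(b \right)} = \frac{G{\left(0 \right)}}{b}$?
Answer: $- \frac{4265}{232} \approx -18.384$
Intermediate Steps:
$I{\left(M \right)} = \frac{2 M}{3}$
$u{\left(q \right)} = q^{2}$
$G{\left(C \right)} = 6 + C^{2} + \frac{16 C}{9}$ ($G{\left(C \right)} = \left(C^{2} + \left(\frac{2}{3} \left(-2\right)\right)^{2} C\right) + 6 = \left(C^{2} + \left(- \frac{4}{3}\right)^{2} C\right) + 6 = \left(C^{2} + \frac{16 C}{9}\right) + 6 = 6 + C^{2} + \frac{16 C}{9}$)
$o{\left(b \right)} = \frac{6}{b}$ ($o{\left(b \right)} = \frac{6 + 0^{2} + \frac{16}{9} \cdot 0}{b} = \frac{6 + 0 + 0}{b} = \frac{6}{b}$)
$- \frac{410}{464} + \frac{35}{o{\left(-3 \right)}} = - \frac{410}{464} + \frac{35}{6 \frac{1}{-3}} = \left(-410\right) \frac{1}{464} + \frac{35}{6 \left(- \frac{1}{3}\right)} = - \frac{205}{232} + \frac{35}{-2} = - \frac{205}{232} + 35 \left(- \frac{1}{2}\right) = - \frac{205}{232} - \frac{35}{2} = - \frac{4265}{232}$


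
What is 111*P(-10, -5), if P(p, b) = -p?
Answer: 1110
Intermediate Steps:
111*P(-10, -5) = 111*(-1*(-10)) = 111*10 = 1110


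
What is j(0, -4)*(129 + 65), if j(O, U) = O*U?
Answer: 0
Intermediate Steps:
j(0, -4)*(129 + 65) = (0*(-4))*(129 + 65) = 0*194 = 0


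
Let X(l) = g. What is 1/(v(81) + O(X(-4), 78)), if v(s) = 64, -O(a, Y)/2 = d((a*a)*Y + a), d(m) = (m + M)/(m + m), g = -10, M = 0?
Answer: 1/63 ≈ 0.015873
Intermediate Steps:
d(m) = ½ (d(m) = (m + 0)/(m + m) = m/((2*m)) = m*(1/(2*m)) = ½)
X(l) = -10
O(a, Y) = -1 (O(a, Y) = -2*½ = -1)
1/(v(81) + O(X(-4), 78)) = 1/(64 - 1) = 1/63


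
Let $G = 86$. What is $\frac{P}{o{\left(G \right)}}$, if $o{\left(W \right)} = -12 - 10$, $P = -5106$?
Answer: $\frac{2553}{11} \approx 232.09$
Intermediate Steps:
$o{\left(W \right)} = -22$ ($o{\left(W \right)} = -12 - 10 = -22$)
$\frac{P}{o{\left(G \right)}} = - \frac{5106}{-22} = \left(-5106\right) \left(- \frac{1}{22}\right) = \frac{2553}{11}$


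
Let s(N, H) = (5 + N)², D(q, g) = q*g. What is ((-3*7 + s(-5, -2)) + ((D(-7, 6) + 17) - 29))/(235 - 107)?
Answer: -75/128 ≈ -0.58594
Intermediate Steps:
D(q, g) = g*q
((-3*7 + s(-5, -2)) + ((D(-7, 6) + 17) - 29))/(235 - 107) = ((-3*7 + (5 - 5)²) + ((6*(-7) + 17) - 29))/(235 - 107) = ((-21 + 0²) + ((-42 + 17) - 29))/128 = ((-21 + 0) + (-25 - 29))*(1/128) = (-21 - 54)*(1/128) = -75*1/128 = -75/128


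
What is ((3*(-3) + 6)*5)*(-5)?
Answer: 75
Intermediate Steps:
((3*(-3) + 6)*5)*(-5) = ((-9 + 6)*5)*(-5) = -3*5*(-5) = -15*(-5) = 75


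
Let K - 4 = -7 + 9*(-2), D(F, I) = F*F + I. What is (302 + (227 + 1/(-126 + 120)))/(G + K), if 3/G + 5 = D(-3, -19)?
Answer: -15865/636 ≈ -24.945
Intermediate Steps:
D(F, I) = I + F² (D(F, I) = F² + I = I + F²)
G = -⅕ (G = 3/(-5 + (-19 + (-3)²)) = 3/(-5 + (-19 + 9)) = 3/(-5 - 10) = 3/(-15) = 3*(-1/15) = -⅕ ≈ -0.20000)
K = -21 (K = 4 + (-7 + 9*(-2)) = 4 + (-7 - 18) = 4 - 25 = -21)
(302 + (227 + 1/(-126 + 120)))/(G + K) = (302 + (227 + 1/(-126 + 120)))/(-⅕ - 21) = (302 + (227 + 1/(-6)))/(-106/5) = (302 + (227 - ⅙))*(-5/106) = (302 + 1361/6)*(-5/106) = (3173/6)*(-5/106) = -15865/636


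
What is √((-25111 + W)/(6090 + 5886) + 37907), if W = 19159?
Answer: 3*√1048750795/499 ≈ 194.70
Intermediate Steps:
√((-25111 + W)/(6090 + 5886) + 37907) = √((-25111 + 19159)/(6090 + 5886) + 37907) = √(-5952/11976 + 37907) = √(-5952*1/11976 + 37907) = √(-248/499 + 37907) = √(18915345/499) = 3*√1048750795/499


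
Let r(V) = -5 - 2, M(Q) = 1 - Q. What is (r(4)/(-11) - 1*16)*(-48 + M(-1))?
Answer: 7774/11 ≈ 706.73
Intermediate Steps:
r(V) = -7
(r(4)/(-11) - 1*16)*(-48 + M(-1)) = (-7/(-11) - 1*16)*(-48 + (1 - 1*(-1))) = (-7*(-1/11) - 16)*(-48 + (1 + 1)) = (7/11 - 16)*(-48 + 2) = -169/11*(-46) = 7774/11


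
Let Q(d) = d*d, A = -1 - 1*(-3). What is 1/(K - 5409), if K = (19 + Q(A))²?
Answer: -1/4880 ≈ -0.00020492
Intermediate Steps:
A = 2 (A = -1 + 3 = 2)
Q(d) = d²
K = 529 (K = (19 + 2²)² = (19 + 4)² = 23² = 529)
1/(K - 5409) = 1/(529 - 5409) = 1/(-4880) = -1/4880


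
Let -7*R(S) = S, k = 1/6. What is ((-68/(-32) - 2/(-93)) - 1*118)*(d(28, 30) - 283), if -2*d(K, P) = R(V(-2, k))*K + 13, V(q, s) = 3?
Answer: 16290855/496 ≈ 32844.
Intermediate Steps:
k = ⅙ ≈ 0.16667
R(S) = -S/7
d(K, P) = -13/2 + 3*K/14 (d(K, P) = -((-⅐*3)*K + 13)/2 = -(-3*K/7 + 13)/2 = -(13 - 3*K/7)/2 = -13/2 + 3*K/14)
((-68/(-32) - 2/(-93)) - 1*118)*(d(28, 30) - 283) = ((-68/(-32) - 2/(-93)) - 1*118)*((-13/2 + (3/14)*28) - 283) = ((-68*(-1/32) - 2*(-1/93)) - 118)*((-13/2 + 6) - 283) = ((17/8 + 2/93) - 118)*(-½ - 283) = (1597/744 - 118)*(-567/2) = -86195/744*(-567/2) = 16290855/496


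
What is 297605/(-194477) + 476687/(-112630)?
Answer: -126223908849/21903944510 ≈ -5.7626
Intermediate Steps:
297605/(-194477) + 476687/(-112630) = 297605*(-1/194477) + 476687*(-1/112630) = -297605/194477 - 476687/112630 = -126223908849/21903944510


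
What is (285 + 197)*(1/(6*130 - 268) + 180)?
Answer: 22210801/256 ≈ 86761.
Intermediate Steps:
(285 + 197)*(1/(6*130 - 268) + 180) = 482*(1/(780 - 268) + 180) = 482*(1/512 + 180) = 482*(92161/512) = 22210801/256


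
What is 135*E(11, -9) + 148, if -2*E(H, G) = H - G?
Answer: -1202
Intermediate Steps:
E(H, G) = G/2 - H/2 (E(H, G) = -(H - G)/2 = G/2 - H/2)
135*E(11, -9) + 148 = 135*((½)*(-9) - ½*11) + 148 = 135*(-9/2 - 11/2) + 148 = 135*(-10) + 148 = -1350 + 148 = -1202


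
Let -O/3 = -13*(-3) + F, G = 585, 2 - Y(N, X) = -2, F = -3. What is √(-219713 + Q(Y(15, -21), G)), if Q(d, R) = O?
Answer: I*√219821 ≈ 468.85*I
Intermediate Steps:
Y(N, X) = 4 (Y(N, X) = 2 - 1*(-2) = 2 + 2 = 4)
O = -108 (O = -3*(-13*(-3) - 3) = -3*(39 - 3) = -3*36 = -108)
Q(d, R) = -108
√(-219713 + Q(Y(15, -21), G)) = √(-219713 - 108) = √(-219821) = I*√219821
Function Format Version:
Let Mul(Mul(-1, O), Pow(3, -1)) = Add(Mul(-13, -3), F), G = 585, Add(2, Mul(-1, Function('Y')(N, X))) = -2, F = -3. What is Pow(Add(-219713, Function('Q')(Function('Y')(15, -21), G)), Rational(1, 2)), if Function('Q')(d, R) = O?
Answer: Mul(I, Pow(219821, Rational(1, 2))) ≈ Mul(468.85, I)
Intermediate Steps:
Function('Y')(N, X) = 4 (Function('Y')(N, X) = Add(2, Mul(-1, -2)) = Add(2, 2) = 4)
O = -108 (O = Mul(-3, Add(Mul(-13, -3), -3)) = Mul(-3, Add(39, -3)) = Mul(-3, 36) = -108)
Function('Q')(d, R) = -108
Pow(Add(-219713, Function('Q')(Function('Y')(15, -21), G)), Rational(1, 2)) = Pow(Add(-219713, -108), Rational(1, 2)) = Pow(-219821, Rational(1, 2)) = Mul(I, Pow(219821, Rational(1, 2)))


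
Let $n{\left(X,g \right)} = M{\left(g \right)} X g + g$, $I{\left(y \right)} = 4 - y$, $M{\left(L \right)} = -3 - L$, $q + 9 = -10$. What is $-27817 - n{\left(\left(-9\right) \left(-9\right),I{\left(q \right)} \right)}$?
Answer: $20598$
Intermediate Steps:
$q = -19$ ($q = -9 - 10 = -19$)
$n{\left(X,g \right)} = g + X g \left(-3 - g\right)$ ($n{\left(X,g \right)} = \left(-3 - g\right) X g + g = X \left(-3 - g\right) g + g = X g \left(-3 - g\right) + g = g + X g \left(-3 - g\right)$)
$-27817 - n{\left(\left(-9\right) \left(-9\right),I{\left(q \right)} \right)} = -27817 - - \left(4 - -19\right) \left(-1 + \left(-9\right) \left(-9\right) \left(3 + \left(4 - -19\right)\right)\right) = -27817 - - \left(4 + 19\right) \left(-1 + 81 \left(3 + \left(4 + 19\right)\right)\right) = -27817 - \left(-1\right) 23 \left(-1 + 81 \left(3 + 23\right)\right) = -27817 - \left(-1\right) 23 \left(-1 + 81 \cdot 26\right) = -27817 - \left(-1\right) 23 \left(-1 + 2106\right) = -27817 - \left(-1\right) 23 \cdot 2105 = -27817 - -48415 = -27817 + 48415 = 20598$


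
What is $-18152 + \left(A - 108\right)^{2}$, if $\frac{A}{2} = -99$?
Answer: $75484$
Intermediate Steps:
$A = -198$ ($A = 2 \left(-99\right) = -198$)
$-18152 + \left(A - 108\right)^{2} = -18152 + \left(-198 - 108\right)^{2} = -18152 + \left(-306\right)^{2} = -18152 + 93636 = 75484$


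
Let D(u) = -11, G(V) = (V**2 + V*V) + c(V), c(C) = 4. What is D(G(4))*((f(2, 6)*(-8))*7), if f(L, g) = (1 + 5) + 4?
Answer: 6160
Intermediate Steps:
f(L, g) = 10 (f(L, g) = 6 + 4 = 10)
G(V) = 4 + 2*V**2 (G(V) = (V**2 + V*V) + 4 = (V**2 + V**2) + 4 = 2*V**2 + 4 = 4 + 2*V**2)
D(G(4))*((f(2, 6)*(-8))*7) = -11*10*(-8)*7 = -(-880)*7 = -11*(-560) = 6160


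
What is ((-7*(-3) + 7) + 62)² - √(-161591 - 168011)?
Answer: 8100 - I*√329602 ≈ 8100.0 - 574.11*I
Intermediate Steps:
((-7*(-3) + 7) + 62)² - √(-161591 - 168011) = ((21 + 7) + 62)² - √(-329602) = (28 + 62)² - I*√329602 = 90² - I*√329602 = 8100 - I*√329602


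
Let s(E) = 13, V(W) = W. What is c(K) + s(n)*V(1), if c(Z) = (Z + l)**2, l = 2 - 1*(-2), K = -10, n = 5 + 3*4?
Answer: 49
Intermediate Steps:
n = 17 (n = 5 + 12 = 17)
l = 4 (l = 2 + 2 = 4)
c(Z) = (4 + Z)**2 (c(Z) = (Z + 4)**2 = (4 + Z)**2)
c(K) + s(n)*V(1) = (4 - 10)**2 + 13*1 = (-6)**2 + 13 = 36 + 13 = 49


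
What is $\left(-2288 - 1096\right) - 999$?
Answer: $-4383$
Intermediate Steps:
$\left(-2288 - 1096\right) - 999 = -3384 - 999 = -4383$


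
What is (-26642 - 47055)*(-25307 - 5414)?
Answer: 2264045537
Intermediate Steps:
(-26642 - 47055)*(-25307 - 5414) = -73697*(-30721) = 2264045537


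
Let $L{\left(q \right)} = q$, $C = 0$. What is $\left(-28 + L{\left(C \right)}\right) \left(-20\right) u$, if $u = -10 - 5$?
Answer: $-8400$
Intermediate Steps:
$u = -15$ ($u = -10 - 5 = -15$)
$\left(-28 + L{\left(C \right)}\right) \left(-20\right) u = \left(-28 + 0\right) \left(-20\right) \left(-15\right) = \left(-28\right) \left(-20\right) \left(-15\right) = 560 \left(-15\right) = -8400$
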